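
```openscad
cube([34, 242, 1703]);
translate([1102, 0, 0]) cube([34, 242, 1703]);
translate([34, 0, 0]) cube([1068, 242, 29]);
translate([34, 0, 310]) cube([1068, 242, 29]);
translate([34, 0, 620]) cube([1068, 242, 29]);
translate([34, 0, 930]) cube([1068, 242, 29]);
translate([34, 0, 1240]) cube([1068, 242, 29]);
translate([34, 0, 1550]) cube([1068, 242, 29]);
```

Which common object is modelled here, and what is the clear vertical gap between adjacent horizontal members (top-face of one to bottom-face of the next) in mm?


A bookshelf. The clear shelf gap is 281 mm.

Two tall side panels with 6 horizontal boards between them — a bookshelf. The first two shelf undersides are at z = 0 and z = 310; with shelf thickness 29, the clear gap is 310 − 0 − 29 = 281 mm.


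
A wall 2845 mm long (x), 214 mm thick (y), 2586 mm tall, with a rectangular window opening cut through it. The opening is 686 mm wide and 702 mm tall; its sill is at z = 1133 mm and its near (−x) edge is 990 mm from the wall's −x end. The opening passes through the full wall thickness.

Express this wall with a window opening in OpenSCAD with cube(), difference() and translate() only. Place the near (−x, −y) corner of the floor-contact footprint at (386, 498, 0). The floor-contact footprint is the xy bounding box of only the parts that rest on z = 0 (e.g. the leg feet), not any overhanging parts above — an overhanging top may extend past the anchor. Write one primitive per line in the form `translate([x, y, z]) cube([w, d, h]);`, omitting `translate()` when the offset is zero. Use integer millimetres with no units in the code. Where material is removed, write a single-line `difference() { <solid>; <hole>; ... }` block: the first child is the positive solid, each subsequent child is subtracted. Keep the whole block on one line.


difference() { translate([386, 498, 0]) cube([2845, 214, 2586]); translate([1376, 498, 1133]) cube([686, 214, 702]); }


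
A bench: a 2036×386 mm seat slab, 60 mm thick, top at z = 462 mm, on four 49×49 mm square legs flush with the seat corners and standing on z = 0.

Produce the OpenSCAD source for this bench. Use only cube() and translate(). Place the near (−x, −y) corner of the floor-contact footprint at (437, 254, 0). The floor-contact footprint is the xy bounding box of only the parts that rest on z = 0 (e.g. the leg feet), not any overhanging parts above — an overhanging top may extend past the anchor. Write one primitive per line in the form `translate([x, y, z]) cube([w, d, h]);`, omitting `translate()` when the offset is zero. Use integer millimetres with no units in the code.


translate([437, 254, 402]) cube([2036, 386, 60]);
translate([437, 254, 0]) cube([49, 49, 402]);
translate([437, 591, 0]) cube([49, 49, 402]);
translate([2424, 254, 0]) cube([49, 49, 402]);
translate([2424, 591, 0]) cube([49, 49, 402]);


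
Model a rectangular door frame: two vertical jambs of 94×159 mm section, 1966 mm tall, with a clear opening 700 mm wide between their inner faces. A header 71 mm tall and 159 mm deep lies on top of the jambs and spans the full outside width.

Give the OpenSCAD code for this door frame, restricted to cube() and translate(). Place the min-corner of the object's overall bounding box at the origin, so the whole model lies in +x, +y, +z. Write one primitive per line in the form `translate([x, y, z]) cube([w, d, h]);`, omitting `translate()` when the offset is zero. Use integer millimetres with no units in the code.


cube([94, 159, 1966]);
translate([794, 0, 0]) cube([94, 159, 1966]);
translate([0, 0, 1966]) cube([888, 159, 71]);


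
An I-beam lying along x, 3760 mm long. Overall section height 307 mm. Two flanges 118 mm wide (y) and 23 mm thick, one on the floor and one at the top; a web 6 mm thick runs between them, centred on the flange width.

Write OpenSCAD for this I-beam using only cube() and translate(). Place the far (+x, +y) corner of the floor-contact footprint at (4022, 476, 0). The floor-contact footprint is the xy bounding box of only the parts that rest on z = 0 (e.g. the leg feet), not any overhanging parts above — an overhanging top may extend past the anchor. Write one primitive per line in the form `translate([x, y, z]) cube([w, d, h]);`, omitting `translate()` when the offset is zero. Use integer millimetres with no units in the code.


translate([262, 358, 0]) cube([3760, 118, 23]);
translate([262, 414, 23]) cube([3760, 6, 261]);
translate([262, 358, 284]) cube([3760, 118, 23]);


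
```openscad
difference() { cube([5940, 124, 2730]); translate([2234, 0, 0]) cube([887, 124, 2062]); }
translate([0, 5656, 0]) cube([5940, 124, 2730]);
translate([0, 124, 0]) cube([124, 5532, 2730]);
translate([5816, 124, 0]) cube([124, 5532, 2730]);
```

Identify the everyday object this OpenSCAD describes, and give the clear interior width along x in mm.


A single room. The interior width is 5692 mm.

Four walls enclosing a rectangle with a door in the front wall — a room. Outside width 5940 minus two 124 mm walls gives 5692 mm.


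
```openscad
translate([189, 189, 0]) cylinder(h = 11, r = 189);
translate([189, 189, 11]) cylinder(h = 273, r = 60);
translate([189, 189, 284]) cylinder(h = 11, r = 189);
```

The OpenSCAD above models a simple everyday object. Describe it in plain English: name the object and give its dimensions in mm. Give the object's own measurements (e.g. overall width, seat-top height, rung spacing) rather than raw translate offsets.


A spool: two coaxial disc flanges of radius 189 mm and thickness 11 mm, joined by a core cylinder of radius 60 mm and height 273 mm. The lower flange rests on z = 0 and the three cylinders share a vertical axis.


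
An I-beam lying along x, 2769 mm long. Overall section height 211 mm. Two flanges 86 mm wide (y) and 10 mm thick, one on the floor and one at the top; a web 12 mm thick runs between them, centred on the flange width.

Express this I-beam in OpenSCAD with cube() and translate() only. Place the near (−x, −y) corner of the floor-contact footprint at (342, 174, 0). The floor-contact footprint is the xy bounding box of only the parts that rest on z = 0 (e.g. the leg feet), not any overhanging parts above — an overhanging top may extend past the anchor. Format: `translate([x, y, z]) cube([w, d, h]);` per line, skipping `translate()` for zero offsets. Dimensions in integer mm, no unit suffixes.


translate([342, 174, 0]) cube([2769, 86, 10]);
translate([342, 211, 10]) cube([2769, 12, 191]);
translate([342, 174, 201]) cube([2769, 86, 10]);


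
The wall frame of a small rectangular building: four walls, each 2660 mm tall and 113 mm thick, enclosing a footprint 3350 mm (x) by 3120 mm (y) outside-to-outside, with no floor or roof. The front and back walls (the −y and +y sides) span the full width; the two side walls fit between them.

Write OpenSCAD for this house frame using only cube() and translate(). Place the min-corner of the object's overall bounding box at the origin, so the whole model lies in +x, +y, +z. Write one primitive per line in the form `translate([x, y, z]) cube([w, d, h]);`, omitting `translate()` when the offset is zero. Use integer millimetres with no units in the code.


cube([3350, 113, 2660]);
translate([0, 3007, 0]) cube([3350, 113, 2660]);
translate([0, 113, 0]) cube([113, 2894, 2660]);
translate([3237, 113, 0]) cube([113, 2894, 2660]);


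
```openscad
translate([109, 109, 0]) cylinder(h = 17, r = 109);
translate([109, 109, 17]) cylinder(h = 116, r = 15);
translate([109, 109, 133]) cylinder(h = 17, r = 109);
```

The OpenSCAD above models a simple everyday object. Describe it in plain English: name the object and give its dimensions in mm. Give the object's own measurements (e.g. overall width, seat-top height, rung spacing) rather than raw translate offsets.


A spool: two coaxial disc flanges of radius 109 mm and thickness 17 mm, joined by a core cylinder of radius 15 mm and height 116 mm. The lower flange rests on z = 0 and the three cylinders share a vertical axis.


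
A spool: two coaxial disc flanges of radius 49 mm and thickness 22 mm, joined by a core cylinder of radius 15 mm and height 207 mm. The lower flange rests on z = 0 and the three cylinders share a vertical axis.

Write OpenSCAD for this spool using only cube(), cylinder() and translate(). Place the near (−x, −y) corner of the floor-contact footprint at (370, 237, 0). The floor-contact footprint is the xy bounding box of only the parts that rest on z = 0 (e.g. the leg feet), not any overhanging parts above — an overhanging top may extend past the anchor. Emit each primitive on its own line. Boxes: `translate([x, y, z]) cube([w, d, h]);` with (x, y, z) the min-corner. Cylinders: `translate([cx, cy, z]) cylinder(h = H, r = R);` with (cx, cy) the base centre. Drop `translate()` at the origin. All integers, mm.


translate([419, 286, 0]) cylinder(h = 22, r = 49);
translate([419, 286, 22]) cylinder(h = 207, r = 15);
translate([419, 286, 229]) cylinder(h = 22, r = 49);


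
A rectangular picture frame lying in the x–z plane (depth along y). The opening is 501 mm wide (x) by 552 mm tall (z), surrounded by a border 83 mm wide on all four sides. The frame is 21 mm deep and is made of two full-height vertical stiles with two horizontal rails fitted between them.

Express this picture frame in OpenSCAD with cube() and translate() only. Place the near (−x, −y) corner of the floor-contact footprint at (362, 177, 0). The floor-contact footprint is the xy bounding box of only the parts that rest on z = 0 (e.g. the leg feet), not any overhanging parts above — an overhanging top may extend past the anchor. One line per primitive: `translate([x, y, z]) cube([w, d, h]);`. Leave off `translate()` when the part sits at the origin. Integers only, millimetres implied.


translate([362, 177, 0]) cube([83, 21, 718]);
translate([946, 177, 0]) cube([83, 21, 718]);
translate([445, 177, 0]) cube([501, 21, 83]);
translate([445, 177, 635]) cube([501, 21, 83]);


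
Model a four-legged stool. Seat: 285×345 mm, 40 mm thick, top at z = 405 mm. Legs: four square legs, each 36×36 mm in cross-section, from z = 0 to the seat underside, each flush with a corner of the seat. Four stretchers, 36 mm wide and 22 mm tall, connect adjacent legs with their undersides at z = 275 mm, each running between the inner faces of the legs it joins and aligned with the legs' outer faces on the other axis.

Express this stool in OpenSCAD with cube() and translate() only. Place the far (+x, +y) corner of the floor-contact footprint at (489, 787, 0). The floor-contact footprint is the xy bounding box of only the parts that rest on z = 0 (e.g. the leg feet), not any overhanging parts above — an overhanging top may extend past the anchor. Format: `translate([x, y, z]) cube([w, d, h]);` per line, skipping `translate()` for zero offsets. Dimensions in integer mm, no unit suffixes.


// leg_h = 405 - 40 = 365
// stretcher span = 285 - 2*36 = 213
translate([204, 442, 365]) cube([285, 345, 40]);
translate([204, 442, 0]) cube([36, 36, 365]);
translate([453, 442, 0]) cube([36, 36, 365]);
translate([204, 751, 0]) cube([36, 36, 365]);
translate([453, 751, 0]) cube([36, 36, 365]);
translate([240, 442, 275]) cube([213, 36, 22]);
translate([240, 751, 275]) cube([213, 36, 22]);
translate([204, 478, 275]) cube([36, 273, 22]);
translate([453, 478, 275]) cube([36, 273, 22]);


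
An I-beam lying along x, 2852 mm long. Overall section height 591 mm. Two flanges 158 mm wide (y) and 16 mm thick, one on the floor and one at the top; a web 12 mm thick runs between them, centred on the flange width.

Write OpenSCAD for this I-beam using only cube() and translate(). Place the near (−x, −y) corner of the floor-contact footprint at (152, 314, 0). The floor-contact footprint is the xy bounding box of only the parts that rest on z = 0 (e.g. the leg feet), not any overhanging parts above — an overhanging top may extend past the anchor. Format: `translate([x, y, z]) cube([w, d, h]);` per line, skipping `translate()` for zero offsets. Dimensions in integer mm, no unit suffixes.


translate([152, 314, 0]) cube([2852, 158, 16]);
translate([152, 387, 16]) cube([2852, 12, 559]);
translate([152, 314, 575]) cube([2852, 158, 16]);


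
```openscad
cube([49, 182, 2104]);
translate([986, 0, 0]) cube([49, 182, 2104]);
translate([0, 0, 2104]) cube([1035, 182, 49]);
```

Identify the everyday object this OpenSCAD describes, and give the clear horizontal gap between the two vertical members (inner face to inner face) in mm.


A door frame. The clear opening width is 937 mm.

Two 2104 mm tall posts with a header on top — a door frame. The left jamb is 49 mm wide at x = 0; the right jamb starts at x = 986. The clear opening is 986 − 49 = 937 mm.


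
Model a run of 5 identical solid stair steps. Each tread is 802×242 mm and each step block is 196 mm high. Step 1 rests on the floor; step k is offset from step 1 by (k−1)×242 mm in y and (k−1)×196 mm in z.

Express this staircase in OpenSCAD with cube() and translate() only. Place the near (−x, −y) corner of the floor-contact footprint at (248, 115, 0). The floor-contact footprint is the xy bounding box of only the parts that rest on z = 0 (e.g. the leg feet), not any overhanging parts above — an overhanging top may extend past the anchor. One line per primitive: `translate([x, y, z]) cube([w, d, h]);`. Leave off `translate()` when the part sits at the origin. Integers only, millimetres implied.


translate([248, 115, 0]) cube([802, 242, 196]);
translate([248, 357, 196]) cube([802, 242, 196]);
translate([248, 599, 392]) cube([802, 242, 196]);
translate([248, 841, 588]) cube([802, 242, 196]);
translate([248, 1083, 784]) cube([802, 242, 196]);


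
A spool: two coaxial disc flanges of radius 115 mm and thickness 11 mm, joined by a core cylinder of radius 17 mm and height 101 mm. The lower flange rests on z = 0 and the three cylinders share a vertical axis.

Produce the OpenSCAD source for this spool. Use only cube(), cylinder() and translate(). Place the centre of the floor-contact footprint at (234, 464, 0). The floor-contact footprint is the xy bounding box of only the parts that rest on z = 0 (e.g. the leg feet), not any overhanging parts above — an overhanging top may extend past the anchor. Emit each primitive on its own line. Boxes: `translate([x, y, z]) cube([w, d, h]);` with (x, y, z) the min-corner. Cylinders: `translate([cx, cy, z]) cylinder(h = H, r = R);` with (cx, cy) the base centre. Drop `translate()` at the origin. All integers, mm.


translate([234, 464, 0]) cylinder(h = 11, r = 115);
translate([234, 464, 11]) cylinder(h = 101, r = 17);
translate([234, 464, 112]) cylinder(h = 11, r = 115);


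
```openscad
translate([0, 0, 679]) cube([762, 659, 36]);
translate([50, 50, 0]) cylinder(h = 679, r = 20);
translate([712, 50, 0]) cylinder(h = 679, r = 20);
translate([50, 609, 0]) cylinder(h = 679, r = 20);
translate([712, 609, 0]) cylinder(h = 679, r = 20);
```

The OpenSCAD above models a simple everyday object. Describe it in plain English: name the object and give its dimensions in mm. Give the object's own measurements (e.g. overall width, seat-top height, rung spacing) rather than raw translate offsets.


A rectangular dining table. The top is 762×659×36 mm with its upper surface at z = 715 mm. It stands on four round legs of 40 mm diameter, each leg's bounding box inset 30 mm from the nearest pair of top edges, running from the floor to the underside of the top.


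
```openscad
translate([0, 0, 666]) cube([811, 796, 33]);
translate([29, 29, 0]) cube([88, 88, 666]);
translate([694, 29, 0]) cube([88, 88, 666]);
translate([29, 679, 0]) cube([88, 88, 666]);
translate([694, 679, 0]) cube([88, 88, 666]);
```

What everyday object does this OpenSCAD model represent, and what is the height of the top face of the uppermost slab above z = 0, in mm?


A table. The table height is 699 mm.

A 811×796×33 slab sits at z = 666 on four 88 mm square posts — a table. The top surface is at 666 + 33 = 699 mm.


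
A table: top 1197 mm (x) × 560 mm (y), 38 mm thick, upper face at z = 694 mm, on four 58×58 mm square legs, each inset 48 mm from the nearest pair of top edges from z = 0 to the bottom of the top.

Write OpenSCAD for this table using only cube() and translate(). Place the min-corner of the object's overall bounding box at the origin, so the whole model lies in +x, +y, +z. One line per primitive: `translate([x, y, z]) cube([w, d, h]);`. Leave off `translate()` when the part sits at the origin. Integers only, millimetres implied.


translate([0, 0, 656]) cube([1197, 560, 38]);
translate([48, 48, 0]) cube([58, 58, 656]);
translate([1091, 48, 0]) cube([58, 58, 656]);
translate([48, 454, 0]) cube([58, 58, 656]);
translate([1091, 454, 0]) cube([58, 58, 656]);


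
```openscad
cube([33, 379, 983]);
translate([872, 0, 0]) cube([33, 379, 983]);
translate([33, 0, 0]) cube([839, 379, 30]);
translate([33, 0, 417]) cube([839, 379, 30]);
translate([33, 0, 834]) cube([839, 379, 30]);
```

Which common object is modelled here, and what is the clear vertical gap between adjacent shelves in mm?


A bookshelf. The clear shelf gap is 387 mm.

Two tall side panels with 3 horizontal boards between them — a bookshelf. The first two shelf undersides are at z = 0 and z = 417; with shelf thickness 30, the clear gap is 417 − 0 − 30 = 387 mm.


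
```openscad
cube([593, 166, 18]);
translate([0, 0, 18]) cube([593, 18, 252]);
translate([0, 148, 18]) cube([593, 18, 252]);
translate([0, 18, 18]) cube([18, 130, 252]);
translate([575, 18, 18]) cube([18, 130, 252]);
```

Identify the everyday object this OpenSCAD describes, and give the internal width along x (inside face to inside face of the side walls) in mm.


An open box. The internal width is 557 mm.

A 593×166 base slab with four walls standing on it — an open box. The base is 593 mm wide and the walls are 18 mm thick, so the internal width is 593 − 2 × 18 = 557 mm.


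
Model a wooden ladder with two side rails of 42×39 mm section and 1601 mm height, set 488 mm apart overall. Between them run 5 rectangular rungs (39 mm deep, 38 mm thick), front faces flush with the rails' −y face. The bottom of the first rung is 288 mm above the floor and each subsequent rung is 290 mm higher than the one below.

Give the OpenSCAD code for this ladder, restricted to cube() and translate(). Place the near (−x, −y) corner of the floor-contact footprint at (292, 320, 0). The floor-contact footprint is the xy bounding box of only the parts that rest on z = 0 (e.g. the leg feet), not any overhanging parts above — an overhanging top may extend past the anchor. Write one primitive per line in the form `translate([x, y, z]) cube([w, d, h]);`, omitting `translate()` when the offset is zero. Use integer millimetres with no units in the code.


// rung span = 488 - 2*42 = 404
// rung[k] z = 288 + k*290
translate([292, 320, 0]) cube([42, 39, 1601]);
translate([738, 320, 0]) cube([42, 39, 1601]);
translate([334, 320, 288]) cube([404, 39, 38]);
translate([334, 320, 578]) cube([404, 39, 38]);
translate([334, 320, 868]) cube([404, 39, 38]);
translate([334, 320, 1158]) cube([404, 39, 38]);
translate([334, 320, 1448]) cube([404, 39, 38]);


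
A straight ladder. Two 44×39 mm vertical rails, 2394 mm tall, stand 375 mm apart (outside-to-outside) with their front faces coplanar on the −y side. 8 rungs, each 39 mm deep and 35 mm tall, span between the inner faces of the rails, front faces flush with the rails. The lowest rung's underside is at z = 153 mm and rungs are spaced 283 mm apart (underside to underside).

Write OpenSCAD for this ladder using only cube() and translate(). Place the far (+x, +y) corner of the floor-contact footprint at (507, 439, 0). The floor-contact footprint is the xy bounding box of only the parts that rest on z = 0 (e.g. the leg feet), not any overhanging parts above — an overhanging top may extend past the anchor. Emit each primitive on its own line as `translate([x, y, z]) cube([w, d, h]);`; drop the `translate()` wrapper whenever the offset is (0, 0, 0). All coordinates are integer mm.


translate([132, 400, 0]) cube([44, 39, 2394]);
translate([463, 400, 0]) cube([44, 39, 2394]);
translate([176, 400, 153]) cube([287, 39, 35]);
translate([176, 400, 436]) cube([287, 39, 35]);
translate([176, 400, 719]) cube([287, 39, 35]);
translate([176, 400, 1002]) cube([287, 39, 35]);
translate([176, 400, 1285]) cube([287, 39, 35]);
translate([176, 400, 1568]) cube([287, 39, 35]);
translate([176, 400, 1851]) cube([287, 39, 35]);
translate([176, 400, 2134]) cube([287, 39, 35]);


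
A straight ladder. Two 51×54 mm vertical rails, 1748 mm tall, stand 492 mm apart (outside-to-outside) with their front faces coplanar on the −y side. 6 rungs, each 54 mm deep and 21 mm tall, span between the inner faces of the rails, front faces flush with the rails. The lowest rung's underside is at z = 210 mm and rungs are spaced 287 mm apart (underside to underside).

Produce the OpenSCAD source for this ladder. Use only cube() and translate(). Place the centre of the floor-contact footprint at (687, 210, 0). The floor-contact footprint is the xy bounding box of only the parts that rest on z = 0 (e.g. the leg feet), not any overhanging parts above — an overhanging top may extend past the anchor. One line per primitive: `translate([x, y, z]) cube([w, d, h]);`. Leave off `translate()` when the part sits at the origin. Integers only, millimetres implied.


translate([441, 183, 0]) cube([51, 54, 1748]);
translate([882, 183, 0]) cube([51, 54, 1748]);
translate([492, 183, 210]) cube([390, 54, 21]);
translate([492, 183, 497]) cube([390, 54, 21]);
translate([492, 183, 784]) cube([390, 54, 21]);
translate([492, 183, 1071]) cube([390, 54, 21]);
translate([492, 183, 1358]) cube([390, 54, 21]);
translate([492, 183, 1645]) cube([390, 54, 21]);


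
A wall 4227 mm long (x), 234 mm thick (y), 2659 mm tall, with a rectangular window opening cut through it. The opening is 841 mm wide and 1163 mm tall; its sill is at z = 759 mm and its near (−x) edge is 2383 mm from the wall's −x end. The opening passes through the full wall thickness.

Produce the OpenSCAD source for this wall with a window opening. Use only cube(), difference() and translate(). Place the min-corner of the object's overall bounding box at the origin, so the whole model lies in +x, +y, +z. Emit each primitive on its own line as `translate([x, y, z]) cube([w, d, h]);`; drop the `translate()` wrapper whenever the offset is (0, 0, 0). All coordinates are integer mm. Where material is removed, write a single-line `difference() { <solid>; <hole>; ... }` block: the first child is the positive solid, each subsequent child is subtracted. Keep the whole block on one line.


difference() { cube([4227, 234, 2659]); translate([2383, 0, 759]) cube([841, 234, 1163]); }


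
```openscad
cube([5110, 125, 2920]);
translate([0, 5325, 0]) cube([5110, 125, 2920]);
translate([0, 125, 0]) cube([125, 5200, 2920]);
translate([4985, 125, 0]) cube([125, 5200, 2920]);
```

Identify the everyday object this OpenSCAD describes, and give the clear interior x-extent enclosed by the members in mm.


A house (or room) frame. The interior width is 4860 mm.

Four 2920 mm walls enclosing a rectangle with no floor or roof — a room or house frame. Outside width is 5110 mm and wall thickness is 125 mm, so the interior width is 5110 − 2 × 125 = 4860 mm.


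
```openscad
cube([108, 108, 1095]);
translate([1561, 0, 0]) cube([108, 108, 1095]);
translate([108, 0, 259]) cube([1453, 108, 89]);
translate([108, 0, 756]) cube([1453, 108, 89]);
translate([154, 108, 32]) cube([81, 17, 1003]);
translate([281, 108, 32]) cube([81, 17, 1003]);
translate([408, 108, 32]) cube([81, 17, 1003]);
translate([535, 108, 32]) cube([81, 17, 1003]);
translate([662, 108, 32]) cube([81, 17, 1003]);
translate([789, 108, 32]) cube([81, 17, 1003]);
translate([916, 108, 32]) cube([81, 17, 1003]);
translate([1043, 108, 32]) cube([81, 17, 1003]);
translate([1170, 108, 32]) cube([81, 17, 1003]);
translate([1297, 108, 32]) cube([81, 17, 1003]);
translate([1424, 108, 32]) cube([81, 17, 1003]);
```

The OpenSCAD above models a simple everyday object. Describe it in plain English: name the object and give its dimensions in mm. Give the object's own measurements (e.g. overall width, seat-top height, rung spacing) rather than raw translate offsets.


A fence section. Two 108×108 mm posts, 1095 mm tall, stand on the floor with a clear span of 1453 mm between their inner faces. Two horizontal rails of 108×89 mm section span the gap between the posts with their undersides at z = 259 mm and z = 756 mm, flush with the posts' −y face. 11 pickets, each 81 mm wide, 17 mm thick and 1003 mm tall, are fixed to the +y face of the rails with their bottoms at z = 32 mm, spaced across the span with a 46 mm gap after the −x post and between neighbouring pickets, with 56 mm left before the +x post.


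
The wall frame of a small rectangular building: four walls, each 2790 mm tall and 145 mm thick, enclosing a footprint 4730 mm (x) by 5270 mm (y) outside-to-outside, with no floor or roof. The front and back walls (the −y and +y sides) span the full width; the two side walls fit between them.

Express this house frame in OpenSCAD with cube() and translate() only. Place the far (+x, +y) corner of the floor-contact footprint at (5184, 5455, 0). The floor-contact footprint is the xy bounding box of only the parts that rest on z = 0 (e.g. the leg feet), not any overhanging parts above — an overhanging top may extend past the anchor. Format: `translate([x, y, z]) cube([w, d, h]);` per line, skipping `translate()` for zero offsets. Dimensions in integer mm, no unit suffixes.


translate([454, 185, 0]) cube([4730, 145, 2790]);
translate([454, 5310, 0]) cube([4730, 145, 2790]);
translate([454, 330, 0]) cube([145, 4980, 2790]);
translate([5039, 330, 0]) cube([145, 4980, 2790]);


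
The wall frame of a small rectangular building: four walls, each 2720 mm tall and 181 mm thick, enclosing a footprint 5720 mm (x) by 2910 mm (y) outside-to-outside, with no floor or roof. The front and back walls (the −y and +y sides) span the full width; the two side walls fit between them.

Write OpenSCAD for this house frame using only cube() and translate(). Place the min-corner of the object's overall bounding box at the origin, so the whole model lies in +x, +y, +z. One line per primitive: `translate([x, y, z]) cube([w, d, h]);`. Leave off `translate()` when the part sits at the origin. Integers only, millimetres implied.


cube([5720, 181, 2720]);
translate([0, 2729, 0]) cube([5720, 181, 2720]);
translate([0, 181, 0]) cube([181, 2548, 2720]);
translate([5539, 181, 0]) cube([181, 2548, 2720]);


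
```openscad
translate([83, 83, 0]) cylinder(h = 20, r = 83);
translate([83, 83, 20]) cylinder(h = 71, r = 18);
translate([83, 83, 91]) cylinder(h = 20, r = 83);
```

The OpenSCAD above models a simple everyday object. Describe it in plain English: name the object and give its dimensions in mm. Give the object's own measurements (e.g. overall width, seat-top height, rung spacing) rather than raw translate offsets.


A spool: two coaxial disc flanges of radius 83 mm and thickness 20 mm, joined by a core cylinder of radius 18 mm and height 71 mm. The lower flange rests on z = 0 and the three cylinders share a vertical axis.


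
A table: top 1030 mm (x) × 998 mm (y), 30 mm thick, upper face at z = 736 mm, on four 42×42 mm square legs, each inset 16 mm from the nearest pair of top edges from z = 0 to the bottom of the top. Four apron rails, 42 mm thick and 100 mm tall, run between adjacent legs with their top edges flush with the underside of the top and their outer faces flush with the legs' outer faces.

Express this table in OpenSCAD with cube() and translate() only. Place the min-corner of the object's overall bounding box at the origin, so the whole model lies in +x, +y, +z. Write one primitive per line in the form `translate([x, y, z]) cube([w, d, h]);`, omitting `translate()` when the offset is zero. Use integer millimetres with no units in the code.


translate([0, 0, 706]) cube([1030, 998, 30]);
translate([16, 16, 0]) cube([42, 42, 706]);
translate([972, 16, 0]) cube([42, 42, 706]);
translate([16, 940, 0]) cube([42, 42, 706]);
translate([972, 940, 0]) cube([42, 42, 706]);
translate([58, 16, 606]) cube([914, 42, 100]);
translate([58, 940, 606]) cube([914, 42, 100]);
translate([16, 58, 606]) cube([42, 882, 100]);
translate([972, 58, 606]) cube([42, 882, 100]);


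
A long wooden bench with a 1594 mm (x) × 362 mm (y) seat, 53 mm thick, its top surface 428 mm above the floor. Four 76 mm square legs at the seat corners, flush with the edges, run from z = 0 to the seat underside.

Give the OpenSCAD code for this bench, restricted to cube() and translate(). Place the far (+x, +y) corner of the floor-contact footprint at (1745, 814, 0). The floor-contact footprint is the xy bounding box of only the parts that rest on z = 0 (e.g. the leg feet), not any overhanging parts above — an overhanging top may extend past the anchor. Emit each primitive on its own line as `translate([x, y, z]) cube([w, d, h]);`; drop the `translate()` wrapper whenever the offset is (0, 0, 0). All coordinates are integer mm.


// leg_h = 428 − 53 = 375
translate([151, 452, 375]) cube([1594, 362, 53]);
translate([151, 452, 0]) cube([76, 76, 375]);
translate([151, 738, 0]) cube([76, 76, 375]);
translate([1669, 452, 0]) cube([76, 76, 375]);
translate([1669, 738, 0]) cube([76, 76, 375]);


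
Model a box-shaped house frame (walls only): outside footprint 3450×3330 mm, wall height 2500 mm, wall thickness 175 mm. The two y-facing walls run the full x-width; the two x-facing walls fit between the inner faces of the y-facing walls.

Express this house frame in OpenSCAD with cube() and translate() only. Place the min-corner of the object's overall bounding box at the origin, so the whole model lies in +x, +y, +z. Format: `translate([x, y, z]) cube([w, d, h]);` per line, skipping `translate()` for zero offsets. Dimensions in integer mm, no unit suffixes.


cube([3450, 175, 2500]);
translate([0, 3155, 0]) cube([3450, 175, 2500]);
translate([0, 175, 0]) cube([175, 2980, 2500]);
translate([3275, 175, 0]) cube([175, 2980, 2500]);


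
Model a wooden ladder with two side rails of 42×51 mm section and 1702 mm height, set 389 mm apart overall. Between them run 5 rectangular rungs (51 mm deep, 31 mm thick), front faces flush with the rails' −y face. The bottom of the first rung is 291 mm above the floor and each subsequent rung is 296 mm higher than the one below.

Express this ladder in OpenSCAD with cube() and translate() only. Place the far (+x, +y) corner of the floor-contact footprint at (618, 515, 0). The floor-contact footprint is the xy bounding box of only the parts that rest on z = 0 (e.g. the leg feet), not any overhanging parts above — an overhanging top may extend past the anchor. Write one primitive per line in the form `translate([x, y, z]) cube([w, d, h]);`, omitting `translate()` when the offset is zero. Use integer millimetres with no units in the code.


translate([229, 464, 0]) cube([42, 51, 1702]);
translate([576, 464, 0]) cube([42, 51, 1702]);
translate([271, 464, 291]) cube([305, 51, 31]);
translate([271, 464, 587]) cube([305, 51, 31]);
translate([271, 464, 883]) cube([305, 51, 31]);
translate([271, 464, 1179]) cube([305, 51, 31]);
translate([271, 464, 1475]) cube([305, 51, 31]);


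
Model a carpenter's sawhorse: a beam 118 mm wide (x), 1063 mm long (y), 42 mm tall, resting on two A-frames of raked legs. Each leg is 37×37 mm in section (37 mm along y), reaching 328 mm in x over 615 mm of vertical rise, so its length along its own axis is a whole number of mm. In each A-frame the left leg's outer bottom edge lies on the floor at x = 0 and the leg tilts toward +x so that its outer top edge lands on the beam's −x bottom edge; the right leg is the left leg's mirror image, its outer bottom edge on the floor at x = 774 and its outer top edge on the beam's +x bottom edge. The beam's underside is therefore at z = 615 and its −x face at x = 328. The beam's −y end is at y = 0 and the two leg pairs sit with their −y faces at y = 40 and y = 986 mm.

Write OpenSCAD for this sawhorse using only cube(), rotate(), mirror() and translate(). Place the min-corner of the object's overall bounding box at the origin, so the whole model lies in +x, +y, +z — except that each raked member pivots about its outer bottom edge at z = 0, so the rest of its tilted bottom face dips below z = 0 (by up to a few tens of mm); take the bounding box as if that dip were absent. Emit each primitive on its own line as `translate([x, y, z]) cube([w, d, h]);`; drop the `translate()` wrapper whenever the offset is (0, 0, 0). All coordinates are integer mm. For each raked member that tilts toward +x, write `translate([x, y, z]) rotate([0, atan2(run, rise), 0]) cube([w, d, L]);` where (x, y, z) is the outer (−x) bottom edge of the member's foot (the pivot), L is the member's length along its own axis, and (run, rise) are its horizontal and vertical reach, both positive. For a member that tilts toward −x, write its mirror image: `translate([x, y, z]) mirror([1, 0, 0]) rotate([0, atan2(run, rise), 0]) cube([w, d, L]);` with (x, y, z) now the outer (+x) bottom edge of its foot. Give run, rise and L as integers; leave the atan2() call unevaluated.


// leg length = √(328² + 615²) = 697
// right-leg outer foot x = 2·328 + 118 = 774
// beam min-corner = (328, 0, 615)
translate([328, 0, 615]) cube([118, 1063, 42]);
translate([0, 40, 0]) rotate([0, atan2(328, 615), 0]) cube([37, 37, 697]);
translate([774, 40, 0]) mirror([1, 0, 0]) rotate([0, atan2(328, 615), 0]) cube([37, 37, 697]);
translate([0, 986, 0]) rotate([0, atan2(328, 615), 0]) cube([37, 37, 697]);
translate([774, 986, 0]) mirror([1, 0, 0]) rotate([0, atan2(328, 615), 0]) cube([37, 37, 697]);


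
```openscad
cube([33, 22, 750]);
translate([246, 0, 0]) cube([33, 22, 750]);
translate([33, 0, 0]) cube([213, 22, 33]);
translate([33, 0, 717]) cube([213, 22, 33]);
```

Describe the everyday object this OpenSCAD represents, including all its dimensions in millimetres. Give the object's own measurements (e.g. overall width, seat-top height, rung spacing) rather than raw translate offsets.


A rectangular picture frame lying in the x–z plane (depth along y). The opening is 213 mm wide (x) by 684 mm tall (z), surrounded by a border 33 mm wide on all four sides. The frame is 22 mm deep and is made of two full-height vertical stiles with two horizontal rails fitted between them.


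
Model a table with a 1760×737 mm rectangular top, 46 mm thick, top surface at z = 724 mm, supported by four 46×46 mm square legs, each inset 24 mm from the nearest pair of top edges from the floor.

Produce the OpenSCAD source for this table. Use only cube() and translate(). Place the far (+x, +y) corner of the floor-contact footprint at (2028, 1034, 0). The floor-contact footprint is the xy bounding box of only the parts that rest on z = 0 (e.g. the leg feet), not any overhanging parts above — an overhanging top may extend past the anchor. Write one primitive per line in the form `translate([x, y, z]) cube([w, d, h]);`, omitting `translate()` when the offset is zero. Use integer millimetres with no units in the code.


translate([292, 321, 678]) cube([1760, 737, 46]);
translate([316, 345, 0]) cube([46, 46, 678]);
translate([1982, 345, 0]) cube([46, 46, 678]);
translate([316, 988, 0]) cube([46, 46, 678]);
translate([1982, 988, 0]) cube([46, 46, 678]);


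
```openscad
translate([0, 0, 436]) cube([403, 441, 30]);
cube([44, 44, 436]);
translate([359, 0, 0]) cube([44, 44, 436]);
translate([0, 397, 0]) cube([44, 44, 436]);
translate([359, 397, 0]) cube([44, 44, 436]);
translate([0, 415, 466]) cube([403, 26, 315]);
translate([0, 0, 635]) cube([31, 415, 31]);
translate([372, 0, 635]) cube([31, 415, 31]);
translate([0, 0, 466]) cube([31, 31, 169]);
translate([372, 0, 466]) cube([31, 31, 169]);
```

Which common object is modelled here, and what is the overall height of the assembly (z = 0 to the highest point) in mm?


A chair. The overall height is 781 mm.

A slab on four corner posts with a tall panel at the back — a chair. The seat slab sits at z = 436 with thickness 30, and the 315 mm backrest starts at the seat top, so the overall height is 436 + 30 + 315 = 781 mm.


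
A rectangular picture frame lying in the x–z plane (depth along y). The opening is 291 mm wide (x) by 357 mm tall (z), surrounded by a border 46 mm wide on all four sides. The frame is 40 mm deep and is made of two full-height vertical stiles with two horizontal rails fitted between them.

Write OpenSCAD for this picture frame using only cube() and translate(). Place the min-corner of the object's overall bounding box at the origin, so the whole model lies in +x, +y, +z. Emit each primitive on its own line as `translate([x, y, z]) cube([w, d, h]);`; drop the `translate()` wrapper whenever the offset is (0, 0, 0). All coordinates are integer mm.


cube([46, 40, 449]);
translate([337, 0, 0]) cube([46, 40, 449]);
translate([46, 0, 0]) cube([291, 40, 46]);
translate([46, 0, 403]) cube([291, 40, 46]);


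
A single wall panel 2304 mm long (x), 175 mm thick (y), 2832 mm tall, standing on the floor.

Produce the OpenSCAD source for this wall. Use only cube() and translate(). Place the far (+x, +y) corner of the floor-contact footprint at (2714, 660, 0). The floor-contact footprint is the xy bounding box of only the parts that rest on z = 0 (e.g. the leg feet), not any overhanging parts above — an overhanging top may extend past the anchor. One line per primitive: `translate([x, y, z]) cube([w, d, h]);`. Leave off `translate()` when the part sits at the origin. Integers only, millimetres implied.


translate([410, 485, 0]) cube([2304, 175, 2832]);


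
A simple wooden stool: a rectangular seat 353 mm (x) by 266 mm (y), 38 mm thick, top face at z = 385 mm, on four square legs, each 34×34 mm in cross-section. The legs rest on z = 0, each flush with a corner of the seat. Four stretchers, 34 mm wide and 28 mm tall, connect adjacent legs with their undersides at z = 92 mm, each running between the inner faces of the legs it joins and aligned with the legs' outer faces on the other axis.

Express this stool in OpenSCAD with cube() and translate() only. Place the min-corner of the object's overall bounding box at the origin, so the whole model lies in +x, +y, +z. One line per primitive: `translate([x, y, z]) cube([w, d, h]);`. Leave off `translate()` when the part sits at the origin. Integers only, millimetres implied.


// leg_h = 385 - 38 = 347
// stretcher span = 353 - 2*34 = 285
translate([0, 0, 347]) cube([353, 266, 38]);
cube([34, 34, 347]);
translate([319, 0, 0]) cube([34, 34, 347]);
translate([0, 232, 0]) cube([34, 34, 347]);
translate([319, 232, 0]) cube([34, 34, 347]);
translate([34, 0, 92]) cube([285, 34, 28]);
translate([34, 232, 92]) cube([285, 34, 28]);
translate([0, 34, 92]) cube([34, 198, 28]);
translate([319, 34, 92]) cube([34, 198, 28]);


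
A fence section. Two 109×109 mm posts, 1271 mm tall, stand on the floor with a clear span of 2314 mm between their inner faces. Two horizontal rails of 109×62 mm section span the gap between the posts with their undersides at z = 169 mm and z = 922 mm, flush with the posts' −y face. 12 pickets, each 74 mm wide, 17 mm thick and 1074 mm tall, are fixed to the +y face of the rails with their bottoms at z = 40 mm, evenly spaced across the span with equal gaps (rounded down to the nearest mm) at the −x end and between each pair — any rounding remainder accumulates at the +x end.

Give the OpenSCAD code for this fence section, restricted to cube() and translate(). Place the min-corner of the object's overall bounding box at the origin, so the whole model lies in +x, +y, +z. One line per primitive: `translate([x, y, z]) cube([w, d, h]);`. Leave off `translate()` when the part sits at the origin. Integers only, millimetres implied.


cube([109, 109, 1271]);
translate([2423, 0, 0]) cube([109, 109, 1271]);
translate([109, 0, 169]) cube([2314, 109, 62]);
translate([109, 0, 922]) cube([2314, 109, 62]);
translate([218, 109, 40]) cube([74, 17, 1074]);
translate([401, 109, 40]) cube([74, 17, 1074]);
translate([584, 109, 40]) cube([74, 17, 1074]);
translate([767, 109, 40]) cube([74, 17, 1074]);
translate([950, 109, 40]) cube([74, 17, 1074]);
translate([1133, 109, 40]) cube([74, 17, 1074]);
translate([1316, 109, 40]) cube([74, 17, 1074]);
translate([1499, 109, 40]) cube([74, 17, 1074]);
translate([1682, 109, 40]) cube([74, 17, 1074]);
translate([1865, 109, 40]) cube([74, 17, 1074]);
translate([2048, 109, 40]) cube([74, 17, 1074]);
translate([2231, 109, 40]) cube([74, 17, 1074]);
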